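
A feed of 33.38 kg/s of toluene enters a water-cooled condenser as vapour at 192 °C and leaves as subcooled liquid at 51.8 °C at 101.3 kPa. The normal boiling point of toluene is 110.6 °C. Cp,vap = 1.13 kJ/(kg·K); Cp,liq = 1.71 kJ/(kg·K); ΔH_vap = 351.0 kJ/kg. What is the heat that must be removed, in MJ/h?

Q_c = 65300 MJ/h

vapour 192→110.6 °C: -91.982 kJ/kg
condensation at 110.6 °C: -351 kJ/kg
liquid 110.6→51.8 °C: -100.55 kJ/kg
Δh = -91.982 + -351 + -100.55 = -543.53 kJ/kg
Q = ṁ·Δh = 33.38 kg/s × -543.53 kJ/kg = -18143 kJ/s
|Q| = 18143 kW = 65315 MJ/h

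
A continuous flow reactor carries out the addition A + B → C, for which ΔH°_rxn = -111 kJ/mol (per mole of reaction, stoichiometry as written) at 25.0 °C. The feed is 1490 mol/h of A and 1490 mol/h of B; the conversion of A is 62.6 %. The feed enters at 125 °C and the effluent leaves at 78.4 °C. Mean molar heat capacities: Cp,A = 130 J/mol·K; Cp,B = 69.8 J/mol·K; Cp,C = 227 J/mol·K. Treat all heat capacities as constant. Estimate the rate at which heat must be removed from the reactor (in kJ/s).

Q_out = 32.2 kJ/s

Extent of reaction ξ = 0.626 × 1490 = 932.74 mol/h
Reaction term: ξ·ΔH°_rxn = 932.74 × -111 = -103530 kJ/h
Sensible, feed 125→25 °C: -29770 kJ/h
Outlet flows (mol/h): A 557.26, B 557.26, C 932.74
Sensible, products 25→78.4 °C: 17252 kJ/h
Q = ΔH = -116050 kJ/h = -32.237 kW
Heat removed = 32.237 kJ/s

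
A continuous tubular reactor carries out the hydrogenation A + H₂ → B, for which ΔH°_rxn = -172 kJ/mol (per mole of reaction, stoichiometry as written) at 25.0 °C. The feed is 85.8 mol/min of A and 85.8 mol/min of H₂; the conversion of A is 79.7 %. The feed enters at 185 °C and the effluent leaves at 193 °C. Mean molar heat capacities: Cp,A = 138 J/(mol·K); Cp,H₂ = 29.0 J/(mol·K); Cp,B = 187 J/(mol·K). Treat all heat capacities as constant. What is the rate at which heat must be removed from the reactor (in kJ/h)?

Q_out = 685000 kJ/h

Extent of reaction ξ = 0.797 × 85.8 = 68.383 mol/min
Reaction term: ξ·ΔH°_rxn = 68.383 × -172 = -11762 kJ/min
Sensible, feed 185→25 °C: -2292.6 kJ/min
Outlet flows (mol/min): A 17.417, H₂ 17.417, B 68.383
Sensible, products 25→193 °C: 2637 kJ/min
Q = ΔH = -11417 kJ/min = -190.29 kW
Heat removed = 685040 kJ/h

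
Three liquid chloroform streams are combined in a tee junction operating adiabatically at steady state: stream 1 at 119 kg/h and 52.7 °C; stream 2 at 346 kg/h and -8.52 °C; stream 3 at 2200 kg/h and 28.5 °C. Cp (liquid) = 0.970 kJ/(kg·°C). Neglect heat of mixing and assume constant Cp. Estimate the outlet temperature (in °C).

T_out = 24.8 °C

Energy balance with Q = 0: Σ ṁᵢCp,ᵢ(T_out − Tᵢ) = 0
T_out = Σ ṁᵢCp,ᵢTᵢ / Σ ṁᵢCp,ᵢ
      = 64043 / 2585.1 = 24.774 °C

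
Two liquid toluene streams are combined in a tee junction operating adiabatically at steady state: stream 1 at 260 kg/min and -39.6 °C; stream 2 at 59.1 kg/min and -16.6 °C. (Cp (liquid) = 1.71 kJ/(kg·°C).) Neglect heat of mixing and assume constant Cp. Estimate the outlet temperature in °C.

Energy balance with Q = 0: Σ ṁᵢCp,ᵢ(T_out − Tᵢ) = 0
T_out = Σ ṁᵢCp,ᵢTᵢ / Σ ṁᵢCp,ᵢ
      = -19284 / 545.66 = -35.34 °C

T_out = -35.3 °C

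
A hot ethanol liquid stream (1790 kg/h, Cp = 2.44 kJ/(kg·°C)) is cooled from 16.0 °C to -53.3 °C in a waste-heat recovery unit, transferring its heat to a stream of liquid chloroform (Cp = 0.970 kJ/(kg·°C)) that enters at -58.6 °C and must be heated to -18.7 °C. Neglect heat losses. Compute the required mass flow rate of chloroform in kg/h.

ṁ_c = 7820 kg/h

Heat released by hot stream: Q = 1790 × 2.44 × (16.0 − -53.3) = 302670 kJ/h
Energy balance on cold side (adiabatic exchanger): Q = ṁ_c·Cp_c·(T_c,out − T_c,in)
ṁ_c = 302670 / [0.970 × (-18.7 − -58.6)] = 7820.4 kg/h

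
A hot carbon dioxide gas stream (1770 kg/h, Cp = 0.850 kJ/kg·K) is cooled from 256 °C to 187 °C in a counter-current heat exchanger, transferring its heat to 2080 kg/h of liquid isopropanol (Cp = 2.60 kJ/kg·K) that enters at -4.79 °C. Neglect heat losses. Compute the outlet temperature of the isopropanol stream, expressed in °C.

T_c,out = 14.4 °C

Heat released by hot stream: Q = 1770 × 0.850 × (256 − 187) = 103810 kJ/h
Energy balance on cold side (adiabatic exchanger): Q = ṁ_c·Cp_c·(T_c,out − T_c,in)
T_c,out = -4.79 + 103810/(2080 × 2.60) = 14.406 °C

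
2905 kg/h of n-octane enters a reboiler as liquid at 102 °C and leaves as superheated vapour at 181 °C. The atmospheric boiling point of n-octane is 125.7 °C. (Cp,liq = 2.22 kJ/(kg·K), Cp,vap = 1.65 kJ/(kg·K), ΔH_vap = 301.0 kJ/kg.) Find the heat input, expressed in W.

liquid 102→125.7 °C: 52.614 kJ/kg
vaporisation at 125.7 °C: 301 kJ/kg
vapour 125.7→181 °C: 91.245 kJ/kg
Δh = 52.614 + 301 + 91.245 = 444.86 kJ/kg
Q = ṁ·Δh = 2905 kg/h × 444.86 kJ/kg = 1.2923e+06 kJ/h
|Q| = 358.98 kW = 358980 W

Q = 359000 W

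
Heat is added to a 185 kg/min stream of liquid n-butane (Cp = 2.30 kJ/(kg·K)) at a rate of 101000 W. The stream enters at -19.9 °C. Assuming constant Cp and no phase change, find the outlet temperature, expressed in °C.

Q = 101000 W = 6060 kJ/min
ΔT = Q/(ṁ·Cp) = 6060/(185×2.30) = 14.242 K
T_out = -19.9 + 14.242 = -5.6579 °C

T_out = -5.66 °C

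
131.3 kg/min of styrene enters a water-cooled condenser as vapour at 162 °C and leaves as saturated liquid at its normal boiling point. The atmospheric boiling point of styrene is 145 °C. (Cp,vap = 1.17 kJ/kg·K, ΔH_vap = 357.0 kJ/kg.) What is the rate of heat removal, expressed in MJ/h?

Q_c = 2970 MJ/h

vapour 162→145 °C: -19.89 kJ/kg
condensation at 145 °C: -357 kJ/kg
Δh = -19.89 + -357 = -376.89 kJ/kg
Q = ṁ·Δh = 131.3 kg/min × -376.89 kJ/kg = -49486 kJ/min
|Q| = 824.76 kW = 2969.1 MJ/h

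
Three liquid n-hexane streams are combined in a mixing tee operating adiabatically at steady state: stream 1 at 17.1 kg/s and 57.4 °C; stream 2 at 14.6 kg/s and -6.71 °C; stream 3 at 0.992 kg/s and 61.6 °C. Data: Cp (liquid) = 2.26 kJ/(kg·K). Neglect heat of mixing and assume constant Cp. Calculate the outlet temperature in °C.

T_out = 28.9 °C

No heat crosses the boundary, so H_out = H_in.
T_out = Σ ṁᵢCp,ᵢTᵢ / Σ ṁᵢCp,ᵢ
      = 2135 / 73.884 = 28.896 °C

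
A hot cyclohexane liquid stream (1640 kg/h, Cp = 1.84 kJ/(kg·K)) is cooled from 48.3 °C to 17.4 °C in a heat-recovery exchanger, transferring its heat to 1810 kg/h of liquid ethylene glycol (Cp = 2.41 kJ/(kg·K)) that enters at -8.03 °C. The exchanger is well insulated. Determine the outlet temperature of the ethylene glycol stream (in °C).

T_c,out = 13.3 °C

Heat released by hot stream: Q = 1640 × 1.84 × (48.3 − 17.4) = 93244 kJ/h
Energy balance on cold side (adiabatic exchanger): Q = ṁ_c·Cp_c·(T_c,out − T_c,in)
T_c,out = -8.03 + 93244/(1810 × 2.41) = 13.346 °C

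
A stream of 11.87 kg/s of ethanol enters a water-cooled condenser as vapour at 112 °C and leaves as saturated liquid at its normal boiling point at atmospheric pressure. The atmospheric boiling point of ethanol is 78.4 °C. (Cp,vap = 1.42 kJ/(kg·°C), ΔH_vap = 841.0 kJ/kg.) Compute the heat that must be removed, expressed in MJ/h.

Q_c = 38000 MJ/h

vapour 112→78.4 °C: -47.712 kJ/kg
condensation at 78.4 °C: -841 kJ/kg
Δh = -47.712 + -841 = -888.71 kJ/kg
Q = ṁ·Δh = 11.87 kg/s × -888.71 kJ/kg = -10549 kJ/s
|Q| = 10549 kW = 37976 MJ/h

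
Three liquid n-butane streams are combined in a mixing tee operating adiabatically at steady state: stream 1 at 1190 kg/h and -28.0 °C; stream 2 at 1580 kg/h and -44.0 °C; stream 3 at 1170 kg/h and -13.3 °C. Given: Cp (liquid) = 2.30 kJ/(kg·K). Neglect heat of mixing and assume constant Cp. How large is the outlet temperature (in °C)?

T_out = -30.1 °C

Energy balance with Q = 0: Σ ṁᵢCp,ᵢ(T_out − Tᵢ) = 0
T_out = Σ ṁᵢCp,ᵢTᵢ / Σ ṁᵢCp,ᵢ
      = -272320 / 9062 = -30.051 °C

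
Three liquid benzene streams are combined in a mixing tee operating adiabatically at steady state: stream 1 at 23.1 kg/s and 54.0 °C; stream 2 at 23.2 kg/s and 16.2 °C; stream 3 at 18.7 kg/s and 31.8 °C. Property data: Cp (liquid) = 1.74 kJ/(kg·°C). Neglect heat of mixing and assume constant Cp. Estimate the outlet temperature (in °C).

T_out = 34.1 °C

Energy balance with Q = 0: Σ ṁᵢCp,ᵢ(T_out − Tᵢ) = 0
T_out = Σ ṁᵢCp,ᵢTᵢ / Σ ṁᵢCp,ᵢ
      = 3859.1 / 113.1 = 34.122 °C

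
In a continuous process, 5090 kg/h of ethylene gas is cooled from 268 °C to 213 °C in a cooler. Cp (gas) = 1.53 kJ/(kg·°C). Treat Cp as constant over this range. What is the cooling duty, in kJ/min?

Q = ṁ·Cp·ΔT = 5090 × 1.53 × (213 − 268) = -428320 kJ/h
Converting: 428320 / 3600 s = 118.98 kW
Cooling duty = 7138.7 kJ/min

Q_c = 7140 kJ/min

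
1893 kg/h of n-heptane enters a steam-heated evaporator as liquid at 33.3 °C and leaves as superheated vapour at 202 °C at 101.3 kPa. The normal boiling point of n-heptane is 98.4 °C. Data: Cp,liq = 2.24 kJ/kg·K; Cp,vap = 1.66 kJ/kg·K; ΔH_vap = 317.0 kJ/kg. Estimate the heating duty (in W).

liquid 33.3→98.4 °C: 145.82 kJ/kg
vaporisation at 98.4 °C: 317 kJ/kg
vapour 98.4→202 °C: 171.98 kJ/kg
Δh = 145.82 + 317 + 171.98 = 634.8 kJ/kg
Q = ṁ·Δh = 1893 kg/h × 634.8 kJ/kg = 1.2017e+06 kJ/h
|Q| = 333.8 kW = 333800 W

Q = 334000 W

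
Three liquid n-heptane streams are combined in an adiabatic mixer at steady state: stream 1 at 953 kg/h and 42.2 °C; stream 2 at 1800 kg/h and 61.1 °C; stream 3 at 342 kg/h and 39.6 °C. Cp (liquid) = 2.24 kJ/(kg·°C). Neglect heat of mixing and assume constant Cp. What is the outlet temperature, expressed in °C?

Adiabatic, steady state ⇒ Σ ṁᵢCp,ᵢ(T_out − Tᵢ) = 0
T_out = Σ ṁᵢCp,ᵢTᵢ / Σ ṁᵢCp,ᵢ
      = 366780 / 6932.8 = 52.905 °C

T_out = 52.9 °C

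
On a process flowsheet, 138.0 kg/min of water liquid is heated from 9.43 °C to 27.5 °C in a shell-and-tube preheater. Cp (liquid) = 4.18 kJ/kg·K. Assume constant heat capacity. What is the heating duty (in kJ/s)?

Q = ṁ·Cp·ΔT = 138.0 × 4.18 × (27.5 − 9.43) = 10423 kJ/min
Converting: 10423 / 60 s = 173.72 kW

Q = 174 kJ/s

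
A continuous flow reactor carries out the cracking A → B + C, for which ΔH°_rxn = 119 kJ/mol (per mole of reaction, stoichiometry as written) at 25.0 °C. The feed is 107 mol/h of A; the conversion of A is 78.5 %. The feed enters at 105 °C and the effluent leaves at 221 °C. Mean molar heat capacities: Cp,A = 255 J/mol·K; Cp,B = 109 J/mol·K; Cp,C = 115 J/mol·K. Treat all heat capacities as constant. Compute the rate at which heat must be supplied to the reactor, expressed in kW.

Q_in = 3.51 kW

Extent of reaction ξ = 0.785 × 107 = 83.995 mol/h
Reaction term: ξ·ΔH°_rxn = 83.995 × 119 = 9995.4 kJ/h
Sensible, feed 105→25 °C: -2182.8 kJ/h
Outlet flows (mol/h): A 23.005, B 83.995, C 83.995
Sensible, products 25→221 °C: 4837.5 kJ/h
Q = ΔH = 12650 kJ/h = 3.5139 kW
Heat supplied = 3.5139 kW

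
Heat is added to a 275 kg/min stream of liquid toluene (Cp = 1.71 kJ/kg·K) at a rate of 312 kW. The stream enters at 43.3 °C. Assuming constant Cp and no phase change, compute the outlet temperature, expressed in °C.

T_out = 83.1 °C

Q = 312 kW = 18720 kJ/min
ΔT = Q/(ṁ·Cp) = 18720/(275×1.71) = 39.809 K
T_out = 43.3 + 39.809 = 83.109 °C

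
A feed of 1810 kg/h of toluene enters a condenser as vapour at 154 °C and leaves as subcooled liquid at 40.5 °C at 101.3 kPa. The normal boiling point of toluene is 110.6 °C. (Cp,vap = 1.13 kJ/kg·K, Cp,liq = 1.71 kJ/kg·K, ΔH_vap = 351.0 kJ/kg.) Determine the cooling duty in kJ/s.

vapour 154→110.6 °C: -49.042 kJ/kg
condensation at 110.6 °C: -351 kJ/kg
liquid 110.6→40.5 °C: -119.87 kJ/kg
Δh = -49.042 + -351 + -119.87 = -519.91 kJ/kg
Q = ṁ·Δh = 1810 kg/h × -519.91 kJ/kg = -941040 kJ/h
|Q| = 261.4 kW

Q_c = 261 kJ/s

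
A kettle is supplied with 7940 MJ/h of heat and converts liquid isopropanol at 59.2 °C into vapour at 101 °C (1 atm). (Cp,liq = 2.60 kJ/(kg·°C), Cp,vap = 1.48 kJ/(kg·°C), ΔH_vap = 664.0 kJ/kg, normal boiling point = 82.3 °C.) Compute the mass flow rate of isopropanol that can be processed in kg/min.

ṁ = 176 kg/min

Δh = 2.60×(82.3−59.2) + 664.0 + 1.48×(101−82.3) = 751.74 kJ/kg
Q = 7940 MJ/h = 2205.6 kJ/s = 132330 kJ/min
ṁ = Q/Δh = 132330 / 751.74 = 176.04 kg/min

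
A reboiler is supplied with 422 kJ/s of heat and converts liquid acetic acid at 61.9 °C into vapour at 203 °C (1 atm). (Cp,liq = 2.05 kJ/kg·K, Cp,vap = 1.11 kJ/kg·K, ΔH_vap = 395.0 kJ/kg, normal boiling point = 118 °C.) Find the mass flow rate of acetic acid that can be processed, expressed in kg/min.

ṁ = 41.9 kg/min

Δh = 2.05×(118−61.9) + 395.0 + 1.11×(203−118) = 604.36 kJ/kg
Q = 422 kJ/s = 422 kJ/s = 25320 kJ/min
ṁ = Q/Δh = 25320 / 604.36 = 41.896 kg/min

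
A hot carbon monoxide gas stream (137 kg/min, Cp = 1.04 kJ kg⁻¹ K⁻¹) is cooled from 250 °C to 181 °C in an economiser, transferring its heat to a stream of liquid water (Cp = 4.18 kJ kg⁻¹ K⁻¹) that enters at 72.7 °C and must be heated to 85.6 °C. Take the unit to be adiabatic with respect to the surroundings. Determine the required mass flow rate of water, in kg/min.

Heat released by hot stream: Q = 137 × 1.04 × (250 − 181) = 9831.1 kJ/min
Energy balance on cold side (adiabatic exchanger): Q = ṁ_c·Cp_c·(T_c,out − T_c,in)
ṁ_c = 9831.1 / [4.18 × (85.6 − 72.7)] = 182.32 kg/min

ṁ_c = 182 kg/min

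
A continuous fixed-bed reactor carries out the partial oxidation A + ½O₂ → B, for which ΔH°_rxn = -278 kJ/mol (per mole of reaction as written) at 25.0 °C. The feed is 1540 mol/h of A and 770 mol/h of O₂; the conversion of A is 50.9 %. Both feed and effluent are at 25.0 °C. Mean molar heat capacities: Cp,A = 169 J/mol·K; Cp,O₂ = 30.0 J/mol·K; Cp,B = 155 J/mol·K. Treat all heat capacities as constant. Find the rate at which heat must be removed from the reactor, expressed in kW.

Extent of reaction ξ = 0.509 × 1540 = 783.86 mol/h
Reaction term: ξ·ΔH°_rxn = 783.86 × -278 = -217910 kJ/h
Q = ΔH = -217910 kJ/h = -60.531 kW
Heat removed = 60.531 kW

Q_out = 60.5 kW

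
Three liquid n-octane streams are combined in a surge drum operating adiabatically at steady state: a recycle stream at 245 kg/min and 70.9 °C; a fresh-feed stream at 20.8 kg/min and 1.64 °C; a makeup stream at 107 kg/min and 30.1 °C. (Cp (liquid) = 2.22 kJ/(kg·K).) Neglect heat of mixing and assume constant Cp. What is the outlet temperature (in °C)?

T_out = 55.3 °C

Adiabatic, steady state ⇒ Σ ṁᵢCp,ᵢ(T_out − Tᵢ) = 0
Σ ṁᵢCp,ᵢTᵢ = 245×2.22×70.9 + 20.8×2.22×1.64 + 107×2.22×30.1 = 45788
Σ ṁᵢCp,ᵢ = 245×2.22 + 20.8×2.22 + 107×2.22 = 827.62
T_out = 45788 / 827.62 = 55.325 °C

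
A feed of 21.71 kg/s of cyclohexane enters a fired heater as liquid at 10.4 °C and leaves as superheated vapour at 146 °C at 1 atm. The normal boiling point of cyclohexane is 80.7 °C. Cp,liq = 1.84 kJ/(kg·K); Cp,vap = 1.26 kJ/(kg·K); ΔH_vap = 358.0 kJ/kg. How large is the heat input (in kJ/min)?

Q = 742000 kJ/min

liquid 10.4→80.7 °C: 129.35 kJ/kg
vaporisation at 80.7 °C: 358 kJ/kg
vapour 80.7→146 °C: 82.278 kJ/kg
Δh = 129.35 + 358 + 82.278 = 569.63 kJ/kg
Q = ṁ·Δh = 21.71 kg/s × 569.63 kJ/kg = 12367 kJ/s
|Q| = 12367 kW = 742000 kJ/min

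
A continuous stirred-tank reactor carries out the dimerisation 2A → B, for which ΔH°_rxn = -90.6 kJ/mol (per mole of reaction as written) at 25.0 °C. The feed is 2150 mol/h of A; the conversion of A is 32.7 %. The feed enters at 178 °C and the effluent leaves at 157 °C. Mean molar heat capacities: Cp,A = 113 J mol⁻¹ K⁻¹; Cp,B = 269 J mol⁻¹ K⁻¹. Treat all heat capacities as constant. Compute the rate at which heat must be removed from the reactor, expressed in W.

Q_out = 9710 W

Extent of reaction ξ = 0.327 × 2150 / 2 = 351.53 mol/h
Reaction term: ξ·ΔH°_rxn = 351.53 × -90.6 = -31848 kJ/h
Sensible, feed 178→25 °C: -37171 kJ/h
Outlet flows (mol/h): A 1446.9, B 351.53
Sensible, products 25→157 °C: 34065 kJ/h
Q = ΔH = -34955 kJ/h = -9.7097 kW
Heat removed = 9709.7 W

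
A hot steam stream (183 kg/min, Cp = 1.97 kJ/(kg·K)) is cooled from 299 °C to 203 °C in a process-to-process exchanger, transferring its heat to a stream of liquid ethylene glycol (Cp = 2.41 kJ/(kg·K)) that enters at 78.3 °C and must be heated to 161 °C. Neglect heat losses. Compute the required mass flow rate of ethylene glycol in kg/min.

Heat released by hot stream: Q = 183 × 1.97 × (299 − 203) = 34609 kJ/min
Energy balance on cold side (adiabatic exchanger): Q = ṁ_c·Cp_c·(T_c,out − T_c,in)
ṁ_c = 34609 / [2.41 × (161 − 78.3)] = 173.65 kg/min

ṁ_c = 174 kg/min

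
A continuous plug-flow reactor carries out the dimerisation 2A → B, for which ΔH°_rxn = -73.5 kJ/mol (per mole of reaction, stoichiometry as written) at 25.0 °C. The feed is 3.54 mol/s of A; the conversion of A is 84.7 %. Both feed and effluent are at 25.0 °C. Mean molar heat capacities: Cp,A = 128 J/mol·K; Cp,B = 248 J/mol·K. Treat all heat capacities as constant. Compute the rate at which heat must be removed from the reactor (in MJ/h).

Extent of reaction ξ = 0.847 × 3.54 / 2 = 1.4992 mol/s
Reaction term: ξ·ΔH°_rxn = 1.4992 × -73.5 = -110.19 kJ/s
Q = ΔH = -110.19 kJ/s = -110.19 kW
Heat removed = 396.69 MJ/h

Q_out = 397 MJ/h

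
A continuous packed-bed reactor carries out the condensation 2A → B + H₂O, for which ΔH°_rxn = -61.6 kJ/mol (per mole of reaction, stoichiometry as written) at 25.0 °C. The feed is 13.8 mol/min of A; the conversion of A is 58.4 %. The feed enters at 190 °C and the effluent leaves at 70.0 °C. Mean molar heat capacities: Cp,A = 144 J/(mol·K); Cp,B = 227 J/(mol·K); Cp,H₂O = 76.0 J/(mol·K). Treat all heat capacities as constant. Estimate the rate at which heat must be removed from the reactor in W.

Extent of reaction ξ = 0.584 × 13.8 / 2 = 4.0296 mol/min
Reaction term: ξ·ΔH°_rxn = 4.0296 × -61.6 = -248.22 kJ/min
Sensible, feed 190→25 °C: -327.89 kJ/min
Outlet flows (mol/min): A 5.7408, B 4.0296, H₂O 4.0296
Sensible, products 25→70.0 °C: 92.144 kJ/min
Q = ΔH = -483.97 kJ/min = -8.0661 kW
Heat removed = 8066.1 W

Q_out = 8070 W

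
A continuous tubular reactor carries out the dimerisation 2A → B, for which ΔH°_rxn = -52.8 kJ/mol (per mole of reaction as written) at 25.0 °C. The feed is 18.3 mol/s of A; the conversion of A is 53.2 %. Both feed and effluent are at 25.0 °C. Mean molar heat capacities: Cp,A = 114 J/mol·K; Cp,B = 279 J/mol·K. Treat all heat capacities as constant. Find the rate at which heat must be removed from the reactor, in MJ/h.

Q_out = 925 MJ/h

Extent of reaction ξ = 0.532 × 18.3 / 2 = 4.8678 mol/s
Reaction term: ξ·ΔH°_rxn = 4.8678 × -52.8 = -257.02 kJ/s
Q = ΔH = -257.02 kJ/s = -257.02 kW
Heat removed = 925.27 MJ/h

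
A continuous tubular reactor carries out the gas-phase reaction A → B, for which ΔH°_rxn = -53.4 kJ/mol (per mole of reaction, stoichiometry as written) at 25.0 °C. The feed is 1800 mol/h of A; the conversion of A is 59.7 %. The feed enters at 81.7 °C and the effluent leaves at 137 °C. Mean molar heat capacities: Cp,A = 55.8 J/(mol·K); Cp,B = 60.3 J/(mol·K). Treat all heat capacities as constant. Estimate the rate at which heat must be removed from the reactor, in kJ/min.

Extent of reaction ξ = 0.597 × 1800 = 1074.6 mol/h
Reaction term: ξ·ΔH°_rxn = 1074.6 × -53.4 = -57384 kJ/h
Sensible, feed 81.7→25 °C: -5694.9 kJ/h
Outlet flows (mol/h): A 725.4, B 1074.6
Sensible, products 25→137 °C: 11791 kJ/h
Q = ΔH = -51288 kJ/h = -14.247 kW
Heat removed = 854.8 kJ/min

Q_out = 855 kJ/min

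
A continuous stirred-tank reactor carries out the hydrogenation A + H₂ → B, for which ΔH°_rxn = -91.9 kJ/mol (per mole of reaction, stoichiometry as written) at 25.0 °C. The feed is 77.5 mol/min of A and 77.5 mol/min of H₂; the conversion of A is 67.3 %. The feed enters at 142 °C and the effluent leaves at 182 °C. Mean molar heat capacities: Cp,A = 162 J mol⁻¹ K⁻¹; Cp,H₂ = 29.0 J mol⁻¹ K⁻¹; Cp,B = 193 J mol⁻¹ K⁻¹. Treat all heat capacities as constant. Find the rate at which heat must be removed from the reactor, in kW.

Q_out = 69.7 kW

Extent of reaction ξ = 0.673 × 77.5 = 52.158 mol/min
Reaction term: ξ·ΔH°_rxn = 52.158 × -91.9 = -4793.3 kJ/min
Sensible, feed 142→25 °C: -1731.9 kJ/min
Outlet flows (mol/min): A 25.342, H₂ 25.342, B 52.158
Sensible, products 25→182 °C: 2340.4 kJ/min
Q = ΔH = -4184.8 kJ/min = -69.747 kW
Heat removed = 69.747 kW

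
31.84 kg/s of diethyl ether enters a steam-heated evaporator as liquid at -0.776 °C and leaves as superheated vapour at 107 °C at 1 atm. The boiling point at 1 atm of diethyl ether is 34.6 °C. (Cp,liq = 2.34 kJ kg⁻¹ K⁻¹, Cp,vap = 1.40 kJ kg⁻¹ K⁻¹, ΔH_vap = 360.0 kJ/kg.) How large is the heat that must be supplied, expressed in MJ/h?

liquid -0.776→34.6 °C: 82.78 kJ/kg
vaporisation at 34.6 °C: 360 kJ/kg
vapour 34.6→107 °C: 101.36 kJ/kg
Δh = 82.78 + 360 + 101.36 = 544.14 kJ/kg
Q = ṁ·Δh = 31.84 kg/s × 544.14 kJ/kg = 17325 kJ/s
|Q| = 17325 kW = 62371 MJ/h

Q = 62400 MJ/h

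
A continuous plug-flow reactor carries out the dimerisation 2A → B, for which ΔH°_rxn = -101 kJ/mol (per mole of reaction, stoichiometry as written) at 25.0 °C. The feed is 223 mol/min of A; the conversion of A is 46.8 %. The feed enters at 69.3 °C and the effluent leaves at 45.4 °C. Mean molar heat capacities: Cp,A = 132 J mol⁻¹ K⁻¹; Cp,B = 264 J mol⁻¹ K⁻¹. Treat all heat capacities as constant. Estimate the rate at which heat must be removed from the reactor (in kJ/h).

Extent of reaction ξ = 0.468 × 223 / 2 = 52.182 mol/min
Reaction term: ξ·ΔH°_rxn = 52.182 × -101 = -5270.4 kJ/min
Sensible, feed 69.3→25 °C: -1304 kJ/min
Outlet flows (mol/min): A 118.64, B 52.182
Sensible, products 25→45.4 °C: 600.49 kJ/min
Q = ΔH = -5973.9 kJ/min = -99.565 kW
Heat removed = 358430 kJ/h

Q_out = 358000 kJ/h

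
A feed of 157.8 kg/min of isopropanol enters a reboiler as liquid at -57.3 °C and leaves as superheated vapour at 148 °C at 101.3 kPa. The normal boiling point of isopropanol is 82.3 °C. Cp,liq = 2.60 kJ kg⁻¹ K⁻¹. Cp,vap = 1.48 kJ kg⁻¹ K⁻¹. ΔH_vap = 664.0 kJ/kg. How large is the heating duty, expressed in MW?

Q = 2.96 MW

liquid -57.3→82.3 °C: 362.96 kJ/kg
vaporisation at 82.3 °C: 664 kJ/kg
vapour 82.3→148 °C: 97.236 kJ/kg
Δh = 362.96 + 664 + 97.236 = 1124.2 kJ/kg
Q = ṁ·Δh = 157.8 kg/min × 1124.2 kJ/kg = 177400 kJ/min
|Q| = 2956.6 kW = 2.9566 MW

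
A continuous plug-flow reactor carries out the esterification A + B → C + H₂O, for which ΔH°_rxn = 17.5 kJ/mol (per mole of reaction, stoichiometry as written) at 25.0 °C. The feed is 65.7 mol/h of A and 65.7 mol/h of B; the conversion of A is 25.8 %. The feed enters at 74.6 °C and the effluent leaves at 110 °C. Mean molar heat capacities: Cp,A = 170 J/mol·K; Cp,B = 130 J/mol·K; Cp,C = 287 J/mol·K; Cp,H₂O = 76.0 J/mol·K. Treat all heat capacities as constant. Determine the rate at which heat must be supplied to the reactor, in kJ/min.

Extent of reaction ξ = 0.258 × 65.7 = 16.951 mol/h
Reaction term: ξ·ΔH°_rxn = 16.951 × 17.5 = 296.64 kJ/h
Sensible, feed 74.6→25 °C: -977.62 kJ/h
Outlet flows (mol/h): A 48.749, B 48.749, C 16.951, H₂O 16.951
Sensible, products 25→110 °C: 1766.1 kJ/h
Q = ΔH = 1085.1 kJ/h = 0.30143 kW
Heat supplied = 18.086 kJ/min

Q_in = 18.1 kJ/min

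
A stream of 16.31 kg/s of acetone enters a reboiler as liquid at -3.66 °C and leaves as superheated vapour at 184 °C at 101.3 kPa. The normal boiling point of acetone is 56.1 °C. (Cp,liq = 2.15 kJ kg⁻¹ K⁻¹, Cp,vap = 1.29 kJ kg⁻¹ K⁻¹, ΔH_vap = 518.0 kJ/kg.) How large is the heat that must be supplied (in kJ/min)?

Q = 794000 kJ/min

liquid -3.66→56.1 °C: 128.48 kJ/kg
vaporisation at 56.1 °C: 518 kJ/kg
vapour 56.1→184 °C: 164.99 kJ/kg
Δh = 128.48 + 518 + 164.99 = 811.48 kJ/kg
Q = ṁ·Δh = 16.31 kg/s × 811.48 kJ/kg = 13235 kJ/s
|Q| = 13235 kW = 794110 kJ/min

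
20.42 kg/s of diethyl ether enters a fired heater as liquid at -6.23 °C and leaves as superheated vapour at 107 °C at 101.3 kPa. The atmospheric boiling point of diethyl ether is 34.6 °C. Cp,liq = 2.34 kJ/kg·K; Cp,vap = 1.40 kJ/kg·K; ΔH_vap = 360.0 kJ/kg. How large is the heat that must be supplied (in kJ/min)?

Q = 682000 kJ/min

liquid -6.23→34.6 °C: 95.542 kJ/kg
vaporisation at 34.6 °C: 360 kJ/kg
vapour 34.6→107 °C: 101.36 kJ/kg
Δh = 95.542 + 360 + 101.36 = 556.9 kJ/kg
Q = ṁ·Δh = 20.42 kg/s × 556.9 kJ/kg = 11372 kJ/s
|Q| = 11372 kW = 682320 kJ/min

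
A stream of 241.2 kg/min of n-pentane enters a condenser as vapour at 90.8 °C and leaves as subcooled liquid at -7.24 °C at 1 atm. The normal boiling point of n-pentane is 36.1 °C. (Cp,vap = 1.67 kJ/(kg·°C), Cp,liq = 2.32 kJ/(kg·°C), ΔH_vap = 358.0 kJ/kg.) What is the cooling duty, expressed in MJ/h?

Q_c = 7960 MJ/h

vapour 90.8→36.1 °C: -91.349 kJ/kg
condensation at 36.1 °C: -358 kJ/kg
liquid 36.1→-7.24 °C: -100.55 kJ/kg
Δh = -91.349 + -358 + -100.55 = -549.9 kJ/kg
Q = ṁ·Δh = 241.2 kg/min × -549.9 kJ/kg = -132640 kJ/min
|Q| = 2210.6 kW = 7958.1 MJ/h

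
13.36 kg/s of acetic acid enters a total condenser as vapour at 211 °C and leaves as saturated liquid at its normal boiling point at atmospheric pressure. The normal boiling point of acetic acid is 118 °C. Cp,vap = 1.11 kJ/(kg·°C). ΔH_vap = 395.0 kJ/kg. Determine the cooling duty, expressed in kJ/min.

Q_c = 399000 kJ/min

vapour 211→118 °C: -103.23 kJ/kg
condensation at 118 °C: -395 kJ/kg
Δh = -103.23 + -395 = -498.23 kJ/kg
Q = ṁ·Δh = 13.36 kg/s × -498.23 kJ/kg = -6656.4 kJ/s
|Q| = 6656.4 kW = 399380 kJ/min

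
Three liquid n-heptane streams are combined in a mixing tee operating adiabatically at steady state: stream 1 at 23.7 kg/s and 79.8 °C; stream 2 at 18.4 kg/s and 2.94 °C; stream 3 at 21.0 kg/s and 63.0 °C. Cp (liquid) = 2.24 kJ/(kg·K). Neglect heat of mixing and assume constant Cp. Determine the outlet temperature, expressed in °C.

Adiabatic, steady state ⇒ Σ ṁᵢCp,ᵢ(T_out − Tᵢ) = 0
T_out = Σ ṁᵢCp,ᵢTᵢ / Σ ṁᵢCp,ᵢ
      = 7321.1 / 141.34 = 51.796 °C

T_out = 51.8 °C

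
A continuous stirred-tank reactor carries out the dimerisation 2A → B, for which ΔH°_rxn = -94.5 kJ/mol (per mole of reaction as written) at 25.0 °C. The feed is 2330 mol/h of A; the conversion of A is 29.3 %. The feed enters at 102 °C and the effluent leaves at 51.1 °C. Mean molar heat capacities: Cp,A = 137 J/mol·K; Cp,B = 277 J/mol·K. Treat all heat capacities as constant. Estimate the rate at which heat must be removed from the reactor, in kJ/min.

Q_out = 808 kJ/min

Extent of reaction ξ = 0.293 × 2330 / 2 = 341.34 mol/h
Reaction term: ξ·ΔH°_rxn = 341.34 × -94.5 = -32257 kJ/h
Sensible, feed 102→25 °C: -24579 kJ/h
Outlet flows (mol/h): A 1647.3, B 341.34
Sensible, products 25→51.1 °C: 8358.1 kJ/h
Q = ΔH = -48478 kJ/h = -13.466 kW
Heat removed = 807.97 kJ/min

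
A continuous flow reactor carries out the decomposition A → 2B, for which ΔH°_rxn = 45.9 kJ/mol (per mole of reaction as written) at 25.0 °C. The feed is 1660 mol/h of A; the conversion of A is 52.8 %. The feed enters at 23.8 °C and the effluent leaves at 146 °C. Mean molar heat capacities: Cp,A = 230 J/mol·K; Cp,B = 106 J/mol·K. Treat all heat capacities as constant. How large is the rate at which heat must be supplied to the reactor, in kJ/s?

Q_in = 23.6 kJ/s

Extent of reaction ξ = 0.528 × 1660 = 876.48 mol/h
Reaction term: ξ·ΔH°_rxn = 876.48 × 45.9 = 40230 kJ/h
Sensible, feed 23.8→25 °C: 458.16 kJ/h
Outlet flows (mol/h): A 783.52, B 1753
Sensible, products 25→146 °C: 44289 kJ/h
Q = ΔH = 84977 kJ/h = 23.605 kW
Heat supplied = 23.605 kJ/s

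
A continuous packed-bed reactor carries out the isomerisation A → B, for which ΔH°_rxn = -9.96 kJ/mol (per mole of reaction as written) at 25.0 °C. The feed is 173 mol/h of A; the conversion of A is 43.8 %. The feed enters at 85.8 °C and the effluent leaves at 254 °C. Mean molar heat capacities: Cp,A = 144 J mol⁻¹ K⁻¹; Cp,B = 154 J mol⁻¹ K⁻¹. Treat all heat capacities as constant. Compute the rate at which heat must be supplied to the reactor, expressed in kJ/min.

Extent of reaction ξ = 0.438 × 173 = 75.774 mol/h
Reaction term: ξ·ΔH°_rxn = 75.774 × -9.96 = -754.71 kJ/h
Sensible, feed 85.8→25 °C: -1514.6 kJ/h
Outlet flows (mol/h): A 97.226, B 75.774
Sensible, products 25→254 °C: 5878.4 kJ/h
Q = ΔH = 3609 kJ/h = 1.0025 kW
Heat supplied = 60.15 kJ/min

Q_in = 60.2 kJ/min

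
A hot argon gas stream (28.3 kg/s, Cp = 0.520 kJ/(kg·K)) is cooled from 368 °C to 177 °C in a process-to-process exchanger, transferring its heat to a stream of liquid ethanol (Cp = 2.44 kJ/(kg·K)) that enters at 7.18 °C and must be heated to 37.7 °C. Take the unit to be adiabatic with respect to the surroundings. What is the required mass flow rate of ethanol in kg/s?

Heat released by hot stream: Q = 28.3 × 0.520 × (368 − 177) = 2810.8 kJ/s
Energy balance on cold side (adiabatic exchanger): Q = ṁ_c·Cp_c·(T_c,out − T_c,in)
ṁ_c = 2810.8 / [2.44 × (37.7 − 7.18)] = 37.744 kg/s

ṁ_c = 37.7 kg/s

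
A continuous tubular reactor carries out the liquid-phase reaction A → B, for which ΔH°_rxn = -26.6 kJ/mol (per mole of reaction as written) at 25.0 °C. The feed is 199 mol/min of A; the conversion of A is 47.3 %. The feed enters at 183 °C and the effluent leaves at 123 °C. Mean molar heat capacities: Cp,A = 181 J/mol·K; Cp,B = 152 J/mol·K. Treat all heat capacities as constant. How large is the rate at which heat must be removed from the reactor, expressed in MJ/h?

Extent of reaction ξ = 0.473 × 199 = 94.127 mol/min
Reaction term: ξ·ΔH°_rxn = 94.127 × -26.6 = -2503.8 kJ/min
Sensible, feed 183→25 °C: -5691 kJ/min
Outlet flows (mol/min): A 104.87, B 94.127
Sensible, products 25→123 °C: 3262.4 kJ/min
Q = ΔH = -4932.4 kJ/min = -82.207 kW
Heat removed = 295.95 MJ/h

Q_out = 296 MJ/h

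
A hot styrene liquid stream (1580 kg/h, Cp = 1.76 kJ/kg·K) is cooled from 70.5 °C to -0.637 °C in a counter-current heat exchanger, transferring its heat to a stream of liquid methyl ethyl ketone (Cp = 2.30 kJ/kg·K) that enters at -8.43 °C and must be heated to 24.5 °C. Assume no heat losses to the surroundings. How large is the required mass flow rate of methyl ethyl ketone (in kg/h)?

ṁ_c = 2610 kg/h

Heat released by hot stream: Q = 1580 × 1.76 × (70.5 − -0.637) = 197820 kJ/h
Energy balance on cold side (adiabatic exchanger): Q = ṁ_c·Cp_c·(T_c,out − T_c,in)
ṁ_c = 197820 / [2.30 × (24.5 − -8.43)] = 2611.8 kg/h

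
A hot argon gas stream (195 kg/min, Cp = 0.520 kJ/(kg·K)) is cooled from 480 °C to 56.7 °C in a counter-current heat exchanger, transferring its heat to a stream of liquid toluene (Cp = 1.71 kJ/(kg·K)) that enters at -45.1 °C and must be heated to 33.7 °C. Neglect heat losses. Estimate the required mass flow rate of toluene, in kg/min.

ṁ_c = 319 kg/min

Heat released by hot stream: Q = 195 × 0.520 × (480 − 56.7) = 42923 kJ/min
Energy balance on cold side (adiabatic exchanger): Q = ṁ_c·Cp_c·(T_c,out − T_c,in)
ṁ_c = 42923 / [1.71 × (33.7 − -45.1)] = 318.54 kg/min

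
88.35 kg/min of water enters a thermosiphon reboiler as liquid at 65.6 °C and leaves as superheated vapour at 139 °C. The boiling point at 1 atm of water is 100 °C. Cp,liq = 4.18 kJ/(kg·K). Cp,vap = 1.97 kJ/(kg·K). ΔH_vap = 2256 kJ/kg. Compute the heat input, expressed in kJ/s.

liquid 65.6→100 °C: 143.79 kJ/kg
vaporisation at 100 °C: 2256 kJ/kg
vapour 100→139 °C: 76.83 kJ/kg
Δh = 143.79 + 2256 + 76.83 = 2476.6 kJ/kg
Q = ṁ·Δh = 88.35 kg/min × 2476.6 kJ/kg = 218810 kJ/min
|Q| = 3646.8 kW

Q = 3650 kJ/s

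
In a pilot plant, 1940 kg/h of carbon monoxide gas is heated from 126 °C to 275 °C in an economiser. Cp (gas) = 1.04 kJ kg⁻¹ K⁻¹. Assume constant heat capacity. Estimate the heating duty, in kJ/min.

Q = 5010 kJ/min

Q = ṁ·Cp·ΔT = 1940 × 1.04 × (275 − 126) = 300620 kJ/h
Converting: 300620 / 3600 s = 83.506 kW
Heating duty = 5010.4 kJ/min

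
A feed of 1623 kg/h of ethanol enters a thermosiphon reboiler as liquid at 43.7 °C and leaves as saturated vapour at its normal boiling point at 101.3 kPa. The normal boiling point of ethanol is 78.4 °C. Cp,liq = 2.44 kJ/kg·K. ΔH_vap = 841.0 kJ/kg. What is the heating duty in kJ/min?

Q = 25000 kJ/min

liquid 43.7→78.4 °C: 84.668 kJ/kg
vaporisation at 78.4 °C: 841 kJ/kg
Δh = 84.668 + 841 = 925.67 kJ/kg
Q = ṁ·Δh = 1623 kg/h × 925.67 kJ/kg = 1.5024e+06 kJ/h
|Q| = 417.32 kW = 25039 kJ/min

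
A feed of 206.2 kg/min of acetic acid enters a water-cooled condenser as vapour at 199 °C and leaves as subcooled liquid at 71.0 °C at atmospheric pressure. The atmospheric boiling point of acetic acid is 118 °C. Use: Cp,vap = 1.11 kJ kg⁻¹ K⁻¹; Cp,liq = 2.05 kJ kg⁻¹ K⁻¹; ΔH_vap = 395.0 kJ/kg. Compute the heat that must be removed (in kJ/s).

vapour 199→118 °C: -89.91 kJ/kg
condensation at 118 °C: -395 kJ/kg
liquid 118→71.0 °C: -96.35 kJ/kg
Δh = -89.91 + -395 + -96.35 = -581.26 kJ/kg
Q = ṁ·Δh = 206.2 kg/min × -581.26 kJ/kg = -119860 kJ/min
|Q| = 1997.6 kW

Q_c = 2000 kJ/s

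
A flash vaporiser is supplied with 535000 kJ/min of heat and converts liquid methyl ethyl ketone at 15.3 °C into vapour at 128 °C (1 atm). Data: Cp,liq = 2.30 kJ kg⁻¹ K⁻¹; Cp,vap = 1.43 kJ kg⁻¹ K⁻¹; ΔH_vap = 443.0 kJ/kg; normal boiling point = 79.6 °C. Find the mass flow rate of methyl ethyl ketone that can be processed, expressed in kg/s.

ṁ = 13.5 kg/s

Δh = 2.30×(79.6−15.3) + 443.0 + 1.43×(128−79.6) = 660.1 kJ/kg
Q = 535000 kJ/min = 8916.7 kJ/s = 8916.7 kJ/s
ṁ = Q/Δh = 8916.7 / 660.1 = 13.508 kg/s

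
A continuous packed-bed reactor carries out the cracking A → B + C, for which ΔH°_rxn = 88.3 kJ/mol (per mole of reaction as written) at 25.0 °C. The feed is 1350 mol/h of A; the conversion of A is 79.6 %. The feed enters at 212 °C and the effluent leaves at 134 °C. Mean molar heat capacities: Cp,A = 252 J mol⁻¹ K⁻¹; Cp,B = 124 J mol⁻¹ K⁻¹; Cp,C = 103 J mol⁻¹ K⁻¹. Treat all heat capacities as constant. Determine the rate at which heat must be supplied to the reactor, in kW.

Q_in = 18.2 kW

Extent of reaction ξ = 0.796 × 1350 = 1074.6 mol/h
Reaction term: ξ·ΔH°_rxn = 1074.6 × 88.3 = 94887 kJ/h
Sensible, feed 212→25 °C: -63617 kJ/h
Outlet flows (mol/h): A 275.4, B 1074.6, C 1074.6
Sensible, products 25→134 °C: 34154 kJ/h
Q = ΔH = 65423 kJ/h = 18.173 kW
Heat supplied = 18.173 kW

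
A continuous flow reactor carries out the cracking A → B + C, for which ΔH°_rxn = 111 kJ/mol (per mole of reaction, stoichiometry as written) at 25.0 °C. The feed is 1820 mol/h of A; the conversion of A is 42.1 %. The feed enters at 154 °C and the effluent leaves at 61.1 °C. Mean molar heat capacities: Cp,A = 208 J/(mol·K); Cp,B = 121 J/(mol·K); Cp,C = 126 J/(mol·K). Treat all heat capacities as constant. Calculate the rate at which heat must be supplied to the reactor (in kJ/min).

Extent of reaction ξ = 0.421 × 1820 = 766.22 mol/h
Reaction term: ξ·ΔH°_rxn = 766.22 × 111 = 85050 kJ/h
Sensible, feed 154→25 °C: -48834 kJ/h
Outlet flows (mol/h): A 1053.8, B 766.22, C 766.22
Sensible, products 25→61.1 °C: 14745 kJ/h
Q = ΔH = 50961 kJ/h = 14.156 kW
Heat supplied = 849.35 kJ/min

Q_in = 849 kJ/min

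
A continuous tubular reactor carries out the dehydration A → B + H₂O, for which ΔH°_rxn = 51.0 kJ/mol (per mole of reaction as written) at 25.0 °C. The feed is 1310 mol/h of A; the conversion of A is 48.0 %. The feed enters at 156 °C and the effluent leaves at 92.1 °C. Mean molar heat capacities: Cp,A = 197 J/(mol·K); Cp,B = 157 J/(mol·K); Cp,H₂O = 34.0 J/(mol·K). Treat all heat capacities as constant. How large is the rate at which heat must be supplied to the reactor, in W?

Extent of reaction ξ = 0.480 × 1310 = 628.8 mol/h
Reaction term: ξ·ΔH°_rxn = 628.8 × 51.0 = 32069 kJ/h
Sensible, feed 156→25 °C: -33807 kJ/h
Outlet flows (mol/h): A 681.2, B 628.8, H₂O 628.8
Sensible, products 25→92.1 °C: 17063 kJ/h
Q = ΔH = 15325 kJ/h = 4.2569 kW
Heat supplied = 4256.9 W

Q_in = 4260 W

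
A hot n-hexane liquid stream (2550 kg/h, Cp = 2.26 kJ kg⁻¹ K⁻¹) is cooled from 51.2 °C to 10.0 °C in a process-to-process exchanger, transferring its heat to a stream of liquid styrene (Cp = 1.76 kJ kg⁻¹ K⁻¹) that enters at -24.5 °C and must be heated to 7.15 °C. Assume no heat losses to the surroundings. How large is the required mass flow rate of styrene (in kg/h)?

ṁ_c = 4260 kg/h

Heat released by hot stream: Q = 2550 × 2.26 × (51.2 − 10.0) = 237440 kJ/h
Energy balance on cold side (adiabatic exchanger): Q = ṁ_c·Cp_c·(T_c,out − T_c,in)
ṁ_c = 237440 / [1.76 × (7.15 − -24.5)] = 4262.5 kg/h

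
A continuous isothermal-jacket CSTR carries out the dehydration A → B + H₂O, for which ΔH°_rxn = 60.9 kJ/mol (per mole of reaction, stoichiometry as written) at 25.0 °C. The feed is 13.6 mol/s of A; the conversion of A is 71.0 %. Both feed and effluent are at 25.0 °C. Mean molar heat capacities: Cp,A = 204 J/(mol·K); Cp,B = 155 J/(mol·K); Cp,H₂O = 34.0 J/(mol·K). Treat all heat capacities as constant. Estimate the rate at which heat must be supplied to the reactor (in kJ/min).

Q_in = 35300 kJ/min

Extent of reaction ξ = 0.710 × 13.6 = 9.656 mol/s
Reaction term: ξ·ΔH°_rxn = 9.656 × 60.9 = 588.05 kJ/s
Q = ΔH = 588.05 kJ/s = 588.05 kW
Heat supplied = 35283 kJ/min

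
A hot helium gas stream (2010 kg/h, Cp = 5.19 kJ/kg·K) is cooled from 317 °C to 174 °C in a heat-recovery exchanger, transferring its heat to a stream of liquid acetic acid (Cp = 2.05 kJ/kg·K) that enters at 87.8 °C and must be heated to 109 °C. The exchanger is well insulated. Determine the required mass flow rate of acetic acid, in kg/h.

ṁ_c = 34300 kg/h

Heat released by hot stream: Q = 2010 × 5.19 × (317 − 174) = 1.4918e+06 kJ/h
Energy balance on cold side (adiabatic exchanger): Q = ṁ_c·Cp_c·(T_c,out − T_c,in)
ṁ_c = 1.4918e+06 / [2.05 × (109 − 87.8)] = 34325 kg/h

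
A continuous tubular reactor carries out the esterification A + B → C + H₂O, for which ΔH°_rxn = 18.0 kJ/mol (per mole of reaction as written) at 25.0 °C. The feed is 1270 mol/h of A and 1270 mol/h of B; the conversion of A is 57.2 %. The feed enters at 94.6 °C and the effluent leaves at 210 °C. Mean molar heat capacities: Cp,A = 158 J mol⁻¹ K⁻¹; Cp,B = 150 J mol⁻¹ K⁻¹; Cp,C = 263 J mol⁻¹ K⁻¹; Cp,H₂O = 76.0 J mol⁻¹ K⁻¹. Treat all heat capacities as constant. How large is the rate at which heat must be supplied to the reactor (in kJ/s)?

Q_in = 17.3 kJ/s

Extent of reaction ξ = 0.572 × 1270 = 726.44 mol/h
Reaction term: ξ·ΔH°_rxn = 726.44 × 18.0 = 13076 kJ/h
Sensible, feed 94.6→25 °C: -27225 kJ/h
Outlet flows (mol/h): A 543.56, B 543.56, C 726.44, H₂O 726.44
Sensible, products 25→210 °C: 76531 kJ/h
Q = ΔH = 62382 kJ/h = 17.328 kW
Heat supplied = 17.328 kJ/s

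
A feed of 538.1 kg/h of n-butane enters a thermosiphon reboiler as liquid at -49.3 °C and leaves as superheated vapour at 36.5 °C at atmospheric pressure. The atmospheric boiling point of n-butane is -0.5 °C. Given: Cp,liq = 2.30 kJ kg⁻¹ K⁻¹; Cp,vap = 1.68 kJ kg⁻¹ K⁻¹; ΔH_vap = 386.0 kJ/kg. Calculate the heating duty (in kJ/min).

Q = 5030 kJ/min

liquid -49.3→-0.5 °C: 112.24 kJ/kg
vaporisation at -0.5 °C: 386 kJ/kg
vapour -0.5→36.5 °C: 62.16 kJ/kg
Δh = 112.24 + 386 + 62.16 = 560.4 kJ/kg
Q = ṁ·Δh = 538.1 kg/h × 560.4 kJ/kg = 301550 kJ/h
|Q| = 83.764 kW = 5025.9 kJ/min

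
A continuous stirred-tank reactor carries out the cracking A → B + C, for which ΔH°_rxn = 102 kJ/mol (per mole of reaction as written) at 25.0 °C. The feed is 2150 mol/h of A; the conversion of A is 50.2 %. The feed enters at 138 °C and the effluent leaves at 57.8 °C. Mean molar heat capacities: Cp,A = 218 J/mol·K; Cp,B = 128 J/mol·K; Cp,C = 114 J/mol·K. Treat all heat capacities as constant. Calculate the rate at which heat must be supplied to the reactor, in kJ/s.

Q_in = 20.4 kJ/s

Extent of reaction ξ = 0.502 × 2150 = 1079.3 mol/h
Reaction term: ξ·ΔH°_rxn = 1079.3 × 102 = 110090 kJ/h
Sensible, feed 138→25 °C: -52963 kJ/h
Outlet flows (mol/h): A 1070.7, B 1079.3, C 1079.3
Sensible, products 25→57.8 °C: 16223 kJ/h
Q = ΔH = 73348 kJ/h = 20.375 kW
Heat supplied = 20.375 kJ/s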